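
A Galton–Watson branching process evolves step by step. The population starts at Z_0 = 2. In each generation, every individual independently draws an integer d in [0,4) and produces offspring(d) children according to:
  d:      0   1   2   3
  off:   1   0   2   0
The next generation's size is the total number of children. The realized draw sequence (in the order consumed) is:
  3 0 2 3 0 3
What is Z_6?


0

gen 0: Z_0=2, draws=[3, 0], offspring=[0, 1], Z_1=1
gen 1: Z_1=1, draws=[2], offspring=[2], Z_2=2
gen 2: Z_2=2, draws=[3, 0], offspring=[0, 1], Z_3=1
gen 3: Z_3=1, draws=[3], offspring=[0], Z_4=0
gen 4: Z_4=0, draws=[], offspring=[], Z_5=0
gen 5: Z_5=0, draws=[], offspring=[], Z_6=0


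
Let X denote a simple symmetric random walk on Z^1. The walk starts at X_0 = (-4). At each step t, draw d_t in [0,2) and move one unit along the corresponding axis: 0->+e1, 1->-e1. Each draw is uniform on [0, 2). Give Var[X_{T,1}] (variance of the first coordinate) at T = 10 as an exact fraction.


10

Outcome values over d=0..1: [1, -1]
Σy = 0, Σy² = 2, M = 2
μ = 0/2 = 0,  σ² = 2/2 − (0)² = 1
Independent increments: Var[X_10] = 10·σ² = 10·(1) = 10


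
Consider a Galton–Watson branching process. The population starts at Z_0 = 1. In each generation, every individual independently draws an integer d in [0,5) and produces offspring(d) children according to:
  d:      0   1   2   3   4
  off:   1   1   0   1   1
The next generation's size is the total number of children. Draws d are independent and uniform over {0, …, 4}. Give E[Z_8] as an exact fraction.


Outcome values over d=0..4: [1, 1, 0, 1, 1]
Σy = 4, Σy² = 4, M = 5
μ = 4/5 = 4/5,  σ² = 4/5 − (4/5)² = 4/25
E[Z_0] = 1
E[Z_1] = 4/5·E[Z_0] = 4/5
E[Z_2] = 4/5·E[Z_1] = 16/25
E[Z_3] = 4/5·E[Z_2] = 64/125
E[Z_4] = 4/5·E[Z_3] = 256/625
E[Z_5] = 4/5·E[Z_4] = 1024/3125
E[Z_6] = 4/5·E[Z_5] = 4096/15625
E[Z_7] = 4/5·E[Z_6] = 16384/78125
E[Z_8] = 4/5·E[Z_7] = 65536/390625

65536/390625


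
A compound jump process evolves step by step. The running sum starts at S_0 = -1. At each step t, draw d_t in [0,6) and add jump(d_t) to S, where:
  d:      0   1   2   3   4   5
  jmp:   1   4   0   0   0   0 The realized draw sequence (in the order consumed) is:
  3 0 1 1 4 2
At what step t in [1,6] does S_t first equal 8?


t=0: S=-1, d=3, jump=0, S_1=-1
t=1: S=-1, d=0, jump=1, S_2=0
t=2: S=0, d=1, jump=4, S_3=4
t=3: S=4, d=1, jump=4, S_4=8
t=4: S=8, d=4, jump=0, S_5=8
t=5: S=8, d=2, jump=0, S_6=8

4


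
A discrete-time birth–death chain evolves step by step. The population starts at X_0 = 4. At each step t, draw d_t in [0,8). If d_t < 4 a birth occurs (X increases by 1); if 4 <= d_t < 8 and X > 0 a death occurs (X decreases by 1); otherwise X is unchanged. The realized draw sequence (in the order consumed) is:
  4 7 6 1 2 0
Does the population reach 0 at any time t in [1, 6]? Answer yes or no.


no

t=0: X=4, d=4 → death, X_1=3
t=1: X=3, d=7 → death, X_2=2
t=2: X=2, d=6 → death, X_3=1
t=3: X=1, d=1 → birth, X_4=2
t=4: X=2, d=2 → birth, X_5=3
t=5: X=3, d=0 → birth, X_6=4


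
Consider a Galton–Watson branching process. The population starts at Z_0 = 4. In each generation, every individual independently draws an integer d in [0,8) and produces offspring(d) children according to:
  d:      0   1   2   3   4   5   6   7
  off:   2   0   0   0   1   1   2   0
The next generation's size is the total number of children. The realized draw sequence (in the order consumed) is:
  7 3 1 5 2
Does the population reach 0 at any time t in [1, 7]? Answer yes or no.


gen 0: Z_0=4, draws=[7, 3, 1, 5], offspring=[0, 0, 0, 1], Z_1=1
gen 1: Z_1=1, draws=[2], offspring=[0], Z_2=0
gen 2: Z_2=0, draws=[], offspring=[], Z_3=0
gen 3: Z_3=0, draws=[], offspring=[], Z_4=0
gen 4: Z_4=0, draws=[], offspring=[], Z_5=0
gen 5: Z_5=0, draws=[], offspring=[], Z_6=0
gen 6: Z_6=0, draws=[], offspring=[], Z_7=0

yes


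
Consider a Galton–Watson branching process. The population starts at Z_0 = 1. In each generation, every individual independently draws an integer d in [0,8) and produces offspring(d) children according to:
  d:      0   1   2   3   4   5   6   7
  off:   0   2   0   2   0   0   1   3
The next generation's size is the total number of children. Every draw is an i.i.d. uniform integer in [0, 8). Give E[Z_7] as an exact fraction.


1

Outcome values over d=0..7: [0, 2, 0, 2, 0, 0, 1, 3]
Σy = 8, Σy² = 18, M = 8
μ = 8/8 = 1,  σ² = 18/8 − (1)² = 5/4
E[Z_0] = 1
E[Z_1] = 1·E[Z_0] = 1
E[Z_2] = 1·E[Z_1] = 1
E[Z_3] = 1·E[Z_2] = 1
E[Z_4] = 1·E[Z_3] = 1
E[Z_5] = 1·E[Z_4] = 1
E[Z_6] = 1·E[Z_5] = 1
E[Z_7] = 1·E[Z_6] = 1


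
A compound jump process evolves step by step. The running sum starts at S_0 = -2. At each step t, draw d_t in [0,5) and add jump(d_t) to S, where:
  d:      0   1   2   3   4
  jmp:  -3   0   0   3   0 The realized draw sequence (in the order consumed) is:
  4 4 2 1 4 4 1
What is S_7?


-2

t=0: S=-2, d=4, jump=0, S_1=-2
t=1: S=-2, d=4, jump=0, S_2=-2
t=2: S=-2, d=2, jump=0, S_3=-2
t=3: S=-2, d=1, jump=0, S_4=-2
t=4: S=-2, d=4, jump=0, S_5=-2
t=5: S=-2, d=4, jump=0, S_6=-2
t=6: S=-2, d=1, jump=0, S_7=-2


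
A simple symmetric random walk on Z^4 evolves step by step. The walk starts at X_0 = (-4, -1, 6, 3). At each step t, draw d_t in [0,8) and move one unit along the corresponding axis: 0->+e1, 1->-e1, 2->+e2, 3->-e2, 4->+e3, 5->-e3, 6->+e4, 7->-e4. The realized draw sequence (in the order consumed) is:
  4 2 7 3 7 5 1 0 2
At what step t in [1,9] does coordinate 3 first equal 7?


1

t=0: X=(-4, -1, 6, 3), d=4 → +e3, X_1=(-4, -1, 7, 3)
t=1: X=(-4, -1, 7, 3), d=2 → +e2, X_2=(-4, 0, 7, 3)
t=2: X=(-4, 0, 7, 3), d=7 → -e4, X_3=(-4, 0, 7, 2)
t=3: X=(-4, 0, 7, 2), d=3 → -e2, X_4=(-4, -1, 7, 2)
t=4: X=(-4, -1, 7, 2), d=7 → -e4, X_5=(-4, -1, 7, 1)
t=5: X=(-4, -1, 7, 1), d=5 → -e3, X_6=(-4, -1, 6, 1)
t=6: X=(-4, -1, 6, 1), d=1 → -e1, X_7=(-5, -1, 6, 1)
t=7: X=(-5, -1, 6, 1), d=0 → +e1, X_8=(-4, -1, 6, 1)
t=8: X=(-4, -1, 6, 1), d=2 → +e2, X_9=(-4, 0, 6, 1)


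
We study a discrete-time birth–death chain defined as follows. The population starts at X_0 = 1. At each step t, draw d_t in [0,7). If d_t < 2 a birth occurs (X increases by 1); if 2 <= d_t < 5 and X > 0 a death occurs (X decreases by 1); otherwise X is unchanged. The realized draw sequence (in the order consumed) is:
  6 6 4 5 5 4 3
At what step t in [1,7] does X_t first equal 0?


3

t=0: X=1, d=6 → hold, X_1=1
t=1: X=1, d=6 → hold, X_2=1
t=2: X=1, d=4 → death, X_3=0
t=3: X=0, d=5 → hold, X_4=0
t=4: X=0, d=5 → hold, X_5=0
t=5: X=0, d=4 → hold, X_6=0
t=6: X=0, d=3 → hold, X_7=0


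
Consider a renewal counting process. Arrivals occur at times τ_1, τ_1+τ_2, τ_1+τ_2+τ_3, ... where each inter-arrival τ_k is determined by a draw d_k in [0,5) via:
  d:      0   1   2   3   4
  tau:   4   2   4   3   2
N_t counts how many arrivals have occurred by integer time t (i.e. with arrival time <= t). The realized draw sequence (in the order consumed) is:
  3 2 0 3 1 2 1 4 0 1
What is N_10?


draw d_1=3: τ_1=3, arrival time A_1=3
draw d_2=2: τ_2=4, arrival time A_2=7
draw d_3=0: τ_3=4, arrival time A_3=11
draw d_4=3: τ_4=3, arrival time A_4=14
draw d_5=1: τ_5=2, arrival time A_5=16
draw d_6=2: τ_6=4, arrival time A_6=20
draw d_7=1: τ_7=2, arrival time A_7=22
draw d_8=4: τ_8=2, arrival time A_8=24
draw d_9=0: τ_9=4, arrival time A_9=28
draw d_10=1: τ_10=2, arrival time A_10=30
N_t over t=0..10: 0:0 1:0 2:0 3:1 4:1 5:1 6:1 7:2 8:2 9:2 10:2

2


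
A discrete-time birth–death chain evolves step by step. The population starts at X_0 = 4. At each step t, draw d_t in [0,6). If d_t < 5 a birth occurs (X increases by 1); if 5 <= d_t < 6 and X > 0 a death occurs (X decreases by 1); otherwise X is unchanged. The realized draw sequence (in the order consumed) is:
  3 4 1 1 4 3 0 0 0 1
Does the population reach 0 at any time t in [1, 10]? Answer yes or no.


t=0: X=4, d=3 → birth, X_1=5
t=1: X=5, d=4 → birth, X_2=6
t=2: X=6, d=1 → birth, X_3=7
t=3: X=7, d=1 → birth, X_4=8
t=4: X=8, d=4 → birth, X_5=9
t=5: X=9, d=3 → birth, X_6=10
t=6: X=10, d=0 → birth, X_7=11
t=7: X=11, d=0 → birth, X_8=12
t=8: X=12, d=0 → birth, X_9=13
t=9: X=13, d=1 → birth, X_10=14

no


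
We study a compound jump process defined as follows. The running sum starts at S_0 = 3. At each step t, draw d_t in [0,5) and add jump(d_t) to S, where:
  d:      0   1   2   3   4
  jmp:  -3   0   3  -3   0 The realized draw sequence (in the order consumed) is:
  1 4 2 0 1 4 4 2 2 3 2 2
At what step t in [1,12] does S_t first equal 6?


t=0: S=3, d=1, jump=0, S_1=3
t=1: S=3, d=4, jump=0, S_2=3
t=2: S=3, d=2, jump=3, S_3=6
t=3: S=6, d=0, jump=-3, S_4=3
t=4: S=3, d=1, jump=0, S_5=3
t=5: S=3, d=4, jump=0, S_6=3
t=6: S=3, d=4, jump=0, S_7=3
t=7: S=3, d=2, jump=3, S_8=6
t=8: S=6, d=2, jump=3, S_9=9
t=9: S=9, d=3, jump=-3, S_10=6
t=10: S=6, d=2, jump=3, S_11=9
t=11: S=9, d=2, jump=3, S_12=12

3


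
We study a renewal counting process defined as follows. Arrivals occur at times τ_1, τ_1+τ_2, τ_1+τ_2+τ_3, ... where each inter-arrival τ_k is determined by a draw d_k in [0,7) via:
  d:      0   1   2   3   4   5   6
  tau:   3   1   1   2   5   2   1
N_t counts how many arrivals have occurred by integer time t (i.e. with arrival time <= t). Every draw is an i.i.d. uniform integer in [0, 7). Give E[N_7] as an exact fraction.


2635384/823543

Inter-arrival values over d=0..6: [3, 1, 1, 2, 5, 2, 1]
Each d has probability 1/7, so the pmf of τ is: f(1) = 3/7, f(2) = 2/7, f(3) = 1/7, f(5) = 1/7
Renewal equation for m(n) = E[N_n]: condition on τ_1 = k (if k <= n, one arrival plus a fresh copy on the remaining n−k steps): m(n) = F(n) + Σ_{k<=n} f(k)·m(n−k), where F(n) = P(τ <= n) and m(0) = 0
m(1) = F(1) = 3/7
m(2) = F(2) + f(1)·m(1) = 5/7 + 3/7·3/7 = 44/49
m(3) = F(3) + f(1)·m(2) + f(2)·m(1) = 6/7 + 3/7·44/49 + 2/7·3/7 = 468/343
m(4) = F(4) + f(1)·m(3) + f(2)·m(2) + f(3)·m(1) = 6/7 + 3/7·468/343 + 2/7·44/49 + 1/7·3/7 = 4225/2401
m(5) = F(5) + f(1)·m(4) + f(2)·m(3) + f(3)·m(2) = 1 + 3/7·4225/2401 + 2/7·468/343 + 1/7·44/49 = 38190/16807
m(6) = F(6) + f(1)·m(5) + f(2)·m(4) + f(3)·m(3) + f(5)·m(1) = 1 + 3/7·38190/16807 + 2/7·4225/2401 + 1/7·468/343 + 1/7·3/7 = 321504/117649
m(7) = F(7) + f(1)·m(6) + f(2)·m(5) + f(3)·m(4) + f(5)·m(2) = 1 + 3/7·321504/117649 + 2/7·38190/16807 + 1/7·4225/2401 + 1/7·44/49 = 2635384/823543
E[N_7] = m(7) = 2635384/823543


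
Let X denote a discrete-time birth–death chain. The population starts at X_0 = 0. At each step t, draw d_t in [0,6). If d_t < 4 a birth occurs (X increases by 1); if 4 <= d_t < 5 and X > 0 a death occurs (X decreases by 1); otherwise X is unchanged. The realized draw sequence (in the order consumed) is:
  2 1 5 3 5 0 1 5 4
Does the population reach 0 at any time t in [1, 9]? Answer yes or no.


no

t=0: X=0, d=2 → birth, X_1=1
t=1: X=1, d=1 → birth, X_2=2
t=2: X=2, d=5 → hold, X_3=2
t=3: X=2, d=3 → birth, X_4=3
t=4: X=3, d=5 → hold, X_5=3
t=5: X=3, d=0 → birth, X_6=4
t=6: X=4, d=1 → birth, X_7=5
t=7: X=5, d=5 → hold, X_8=5
t=8: X=5, d=4 → death, X_9=4


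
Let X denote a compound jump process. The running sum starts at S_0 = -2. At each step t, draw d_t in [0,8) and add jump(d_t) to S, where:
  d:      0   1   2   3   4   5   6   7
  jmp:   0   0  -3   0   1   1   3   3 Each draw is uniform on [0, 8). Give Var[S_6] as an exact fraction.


621/32

Outcome values over d=0..7: [0, 0, -3, 0, 1, 1, 3, 3]
Σy = 5, Σy² = 29, M = 8
μ = 5/8 = 5/8,  σ² = 29/8 − (5/8)² = 207/64
Independent increments: Var[S_6] = 6·σ² = 6·(207/64) = 621/32


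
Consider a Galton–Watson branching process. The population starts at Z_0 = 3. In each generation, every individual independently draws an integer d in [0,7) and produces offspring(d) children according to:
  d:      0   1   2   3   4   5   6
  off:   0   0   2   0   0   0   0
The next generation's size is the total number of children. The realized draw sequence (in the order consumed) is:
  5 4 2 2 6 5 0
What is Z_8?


0

gen 0: Z_0=3, draws=[5, 4, 2], offspring=[0, 0, 2], Z_1=2
gen 1: Z_1=2, draws=[2, 6], offspring=[2, 0], Z_2=2
gen 2: Z_2=2, draws=[5, 0], offspring=[0, 0], Z_3=0
gen 3: Z_3=0, draws=[], offspring=[], Z_4=0
gen 4: Z_4=0, draws=[], offspring=[], Z_5=0
gen 5: Z_5=0, draws=[], offspring=[], Z_6=0
gen 6: Z_6=0, draws=[], offspring=[], Z_7=0
gen 7: Z_7=0, draws=[], offspring=[], Z_8=0


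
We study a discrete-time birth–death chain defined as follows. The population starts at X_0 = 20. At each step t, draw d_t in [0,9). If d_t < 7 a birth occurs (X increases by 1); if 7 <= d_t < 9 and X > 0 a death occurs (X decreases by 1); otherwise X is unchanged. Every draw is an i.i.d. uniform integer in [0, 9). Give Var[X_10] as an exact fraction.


X can drop by at most 1 per step and X_0 = 20 > T = 10, so X_t >= 20 − t >= 10 > 0 for every t <= 10: the floor at 0 (the 'and X > 0' condition) never binds. Hence X_10 = X_0 + Σ_{t<10} Y_t with i.i.d. increments Y_t = y(d_t) ∈ {+1, −1, 0}.
Outcome values over d=0..8: [1, 1, 1, 1, 1, 1, 1, -1, -1]
Σy = 5, Σy² = 9, M = 9
μ = 5/9 = 5/9,  σ² = 9/9 − (5/9)² = 56/81
Independent increments: Var[X_10] = 10·σ² = 10·(56/81) = 560/81

560/81


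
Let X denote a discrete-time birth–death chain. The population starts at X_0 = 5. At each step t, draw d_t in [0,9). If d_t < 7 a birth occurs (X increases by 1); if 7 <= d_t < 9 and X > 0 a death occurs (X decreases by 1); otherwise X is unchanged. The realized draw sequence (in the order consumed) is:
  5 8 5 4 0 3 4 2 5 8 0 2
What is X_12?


13

t=0: X=5, d=5 → birth, X_1=6
t=1: X=6, d=8 → death, X_2=5
t=2: X=5, d=5 → birth, X_3=6
t=3: X=6, d=4 → birth, X_4=7
t=4: X=7, d=0 → birth, X_5=8
t=5: X=8, d=3 → birth, X_6=9
t=6: X=9, d=4 → birth, X_7=10
t=7: X=10, d=2 → birth, X_8=11
t=8: X=11, d=5 → birth, X_9=12
t=9: X=12, d=8 → death, X_10=11
t=10: X=11, d=0 → birth, X_11=12
t=11: X=12, d=2 → birth, X_12=13


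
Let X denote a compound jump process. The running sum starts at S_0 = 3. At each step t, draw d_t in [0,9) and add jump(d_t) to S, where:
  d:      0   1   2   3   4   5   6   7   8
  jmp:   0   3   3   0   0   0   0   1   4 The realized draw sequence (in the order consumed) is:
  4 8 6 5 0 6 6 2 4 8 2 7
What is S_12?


t=0: S=3, d=4, jump=0, S_1=3
t=1: S=3, d=8, jump=4, S_2=7
t=2: S=7, d=6, jump=0, S_3=7
t=3: S=7, d=5, jump=0, S_4=7
t=4: S=7, d=0, jump=0, S_5=7
t=5: S=7, d=6, jump=0, S_6=7
t=6: S=7, d=6, jump=0, S_7=7
t=7: S=7, d=2, jump=3, S_8=10
t=8: S=10, d=4, jump=0, S_9=10
t=9: S=10, d=8, jump=4, S_10=14
t=10: S=14, d=2, jump=3, S_11=17
t=11: S=17, d=7, jump=1, S_12=18

18


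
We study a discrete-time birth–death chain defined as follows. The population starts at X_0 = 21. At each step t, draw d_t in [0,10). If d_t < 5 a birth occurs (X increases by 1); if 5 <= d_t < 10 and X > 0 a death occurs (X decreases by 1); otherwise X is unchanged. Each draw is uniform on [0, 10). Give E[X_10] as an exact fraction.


X can drop by at most 1 per step and X_0 = 21 > T = 10, so X_t >= 21 − t >= 11 > 0 for every t <= 10: the floor at 0 (the 'and X > 0' condition) never binds. Hence X_10 = X_0 + Σ_{t<10} Y_t with i.i.d. increments Y_t = y(d_t) ∈ {+1, −1, 0}.
Outcome values over d=0..9: [1, 1, 1, 1, 1, -1, -1, -1, -1, -1]
Σy = 0, Σy² = 10, M = 10
μ = 0/10 = 0,  σ² = 10/10 − (0)² = 1
E[X_10] = 21 + 10·(0) = 21

21


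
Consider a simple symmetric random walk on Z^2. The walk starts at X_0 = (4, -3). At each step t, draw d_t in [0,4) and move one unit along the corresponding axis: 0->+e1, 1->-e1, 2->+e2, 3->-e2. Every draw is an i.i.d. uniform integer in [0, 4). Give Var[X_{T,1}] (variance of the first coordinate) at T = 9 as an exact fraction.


Outcome values over d=0..3: [1, -1, 0, 0]
Σy = 0, Σy² = 2, M = 4
μ = 0/4 = 0,  σ² = 2/4 − (0)² = 1/2
Independent increments: Var[X_9] = 9·σ² = 9·(1/2) = 9/2

9/2


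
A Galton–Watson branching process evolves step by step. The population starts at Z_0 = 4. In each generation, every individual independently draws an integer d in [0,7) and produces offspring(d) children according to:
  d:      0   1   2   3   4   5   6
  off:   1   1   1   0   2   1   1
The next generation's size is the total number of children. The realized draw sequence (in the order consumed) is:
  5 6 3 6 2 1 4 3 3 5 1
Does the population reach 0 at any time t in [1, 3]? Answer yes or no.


no

gen 0: Z_0=4, draws=[5, 6, 3, 6], offspring=[1, 1, 0, 1], Z_1=3
gen 1: Z_1=3, draws=[2, 1, 4], offspring=[1, 1, 2], Z_2=4
gen 2: Z_2=4, draws=[3, 3, 5, 1], offspring=[0, 0, 1, 1], Z_3=2


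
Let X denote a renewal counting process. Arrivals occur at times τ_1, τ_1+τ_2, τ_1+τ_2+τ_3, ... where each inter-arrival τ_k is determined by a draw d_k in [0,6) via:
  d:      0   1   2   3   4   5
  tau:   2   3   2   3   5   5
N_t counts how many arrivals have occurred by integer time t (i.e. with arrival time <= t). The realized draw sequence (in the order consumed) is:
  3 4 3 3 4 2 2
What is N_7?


draw d_1=3: τ_1=3, arrival time A_1=3
draw d_2=4: τ_2=5, arrival time A_2=8
draw d_3=3: τ_3=3, arrival time A_3=11
draw d_4=3: τ_4=3, arrival time A_4=14
draw d_5=4: τ_5=5, arrival time A_5=19
draw d_6=2: τ_6=2, arrival time A_6=21
draw d_7=2: τ_7=2, arrival time A_7=23
N_t over t=0..7: 0:0 1:0 2:0 3:1 4:1 5:1 6:1 7:1

1


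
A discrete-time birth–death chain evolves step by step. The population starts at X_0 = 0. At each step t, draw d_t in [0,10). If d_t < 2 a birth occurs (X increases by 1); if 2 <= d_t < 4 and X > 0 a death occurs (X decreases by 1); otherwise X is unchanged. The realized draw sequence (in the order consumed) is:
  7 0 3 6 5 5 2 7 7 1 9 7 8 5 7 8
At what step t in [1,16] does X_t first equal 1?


2

t=0: X=0, d=7 → hold, X_1=0
t=1: X=0, d=0 → birth, X_2=1
t=2: X=1, d=3 → death, X_3=0
t=3: X=0, d=6 → hold, X_4=0
t=4: X=0, d=5 → hold, X_5=0
t=5: X=0, d=5 → hold, X_6=0
t=6: X=0, d=2 → hold, X_7=0
t=7: X=0, d=7 → hold, X_8=0
t=8: X=0, d=7 → hold, X_9=0
t=9: X=0, d=1 → birth, X_10=1
t=10: X=1, d=9 → hold, X_11=1
t=11: X=1, d=7 → hold, X_12=1
t=12: X=1, d=8 → hold, X_13=1
t=13: X=1, d=5 → hold, X_14=1
t=14: X=1, d=7 → hold, X_15=1
t=15: X=1, d=8 → hold, X_16=1


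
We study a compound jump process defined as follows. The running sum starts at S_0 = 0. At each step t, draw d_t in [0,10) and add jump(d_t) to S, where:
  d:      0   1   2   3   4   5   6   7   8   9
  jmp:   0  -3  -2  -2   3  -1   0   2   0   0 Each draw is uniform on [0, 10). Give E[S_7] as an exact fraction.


Outcome values over d=0..9: [0, -3, -2, -2, 3, -1, 0, 2, 0, 0]
Σy = -3, Σy² = 31, M = 10
μ = -3/10 = -3/10,  σ² = 31/10 − (-3/10)² = 301/100
E[S_7] = 0 + 7·(-3/10) = -21/10

-21/10


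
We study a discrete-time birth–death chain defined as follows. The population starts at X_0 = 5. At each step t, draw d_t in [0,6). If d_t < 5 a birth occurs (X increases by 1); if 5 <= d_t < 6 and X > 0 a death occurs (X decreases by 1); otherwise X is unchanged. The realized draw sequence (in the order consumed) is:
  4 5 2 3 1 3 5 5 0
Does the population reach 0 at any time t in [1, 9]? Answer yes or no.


t=0: X=5, d=4 → birth, X_1=6
t=1: X=6, d=5 → death, X_2=5
t=2: X=5, d=2 → birth, X_3=6
t=3: X=6, d=3 → birth, X_4=7
t=4: X=7, d=1 → birth, X_5=8
t=5: X=8, d=3 → birth, X_6=9
t=6: X=9, d=5 → death, X_7=8
t=7: X=8, d=5 → death, X_8=7
t=8: X=7, d=0 → birth, X_9=8

no


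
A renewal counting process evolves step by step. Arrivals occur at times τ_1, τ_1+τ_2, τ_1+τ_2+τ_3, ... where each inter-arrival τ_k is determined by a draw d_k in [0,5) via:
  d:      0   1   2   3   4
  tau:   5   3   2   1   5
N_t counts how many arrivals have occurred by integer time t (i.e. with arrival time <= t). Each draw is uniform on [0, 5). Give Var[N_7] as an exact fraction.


4496316904/6103515625

Inter-arrival values over d=0..4: [5, 3, 2, 1, 5]
Each d has probability 1/5, so the pmf of τ is: f(1) = 1/5, f(2) = 1/5, f(3) = 1/5, f(5) = 2/5
Let p_n(j) = P(N_n = j), with p_0 = [1]. Condition on τ_1: p_n(0) = P(τ > n), and for j >= 1, p_n(j) = Σ_{k<=n} f(k)·p_{n−k}(j−1)
p_1 = [4/5, 1/5]  (j = 0..1)
p_2 = [3/5, 9/25, 1/25]  (j = 0..2)
p_3 = [2/5, 12/25, 14/125, 1/125]  (j = 0..3)
p_4 = [2/5, 9/25, 26/125, 19/625, 1/625]  (j = 0..4)
p_5 = [0, 17/25, 6/25, 9/125, 24/3125, 1/3125]  (j = 0..5)
p_6 = [0, 12/25, 48/125, 14/125, 69/3125, 29/15625, 1/15625]  (j = 0..6)
p_7 = [0, 8/25, 56/125, 114/625, 134/3125, 98/15625, 34/78125, 1/78125]  (j = 0..7)
E[N_7] = Σ j·p_7(j) = 153811/78125;  E[N_7²] = Σ j²·p_7(j) = 360373/78125
Var[N_7] = 360373/78125 − (153811/78125)² = 4496316904/6103515625


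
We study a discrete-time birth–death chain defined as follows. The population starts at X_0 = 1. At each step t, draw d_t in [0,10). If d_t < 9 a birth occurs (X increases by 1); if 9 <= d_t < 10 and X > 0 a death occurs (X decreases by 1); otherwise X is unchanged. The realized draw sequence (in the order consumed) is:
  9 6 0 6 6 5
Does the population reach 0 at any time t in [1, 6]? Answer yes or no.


yes

t=0: X=1, d=9 → death, X_1=0
t=1: X=0, d=6 → birth, X_2=1
t=2: X=1, d=0 → birth, X_3=2
t=3: X=2, d=6 → birth, X_4=3
t=4: X=3, d=6 → birth, X_5=4
t=5: X=4, d=5 → birth, X_6=5


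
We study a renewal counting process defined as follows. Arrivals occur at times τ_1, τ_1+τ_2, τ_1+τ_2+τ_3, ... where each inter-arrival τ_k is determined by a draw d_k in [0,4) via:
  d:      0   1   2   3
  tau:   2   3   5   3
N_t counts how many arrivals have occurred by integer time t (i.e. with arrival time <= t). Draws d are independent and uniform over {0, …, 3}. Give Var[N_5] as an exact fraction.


Inter-arrival values over d=0..3: [2, 3, 5, 3]
Each d has probability 1/4, so the pmf of τ is: f(2) = 1/4, f(3) = 1/2, f(5) = 1/4
Let p_n(j) = P(N_n = j), with p_0 = [1]. Condition on τ_1: p_n(0) = P(τ > n), and for j >= 1, p_n(j) = Σ_{k<=n} f(k)·p_{n−k}(j−1)
p_1 = [1]  (j = 0)
p_2 = [3/4, 1/4]  (j = 0..1)
p_3 = [1/4, 3/4]  (j = 0..1)
p_4 = [1/4, 11/16, 1/16]  (j = 0..2)
p_5 = [0, 11/16, 5/16]  (j = 0..2)
E[N_5] = Σ j·p_5(j) = 21/16;  E[N_5²] = Σ j²·p_5(j) = 31/16
Var[N_5] = 31/16 − (21/16)² = 55/256

55/256


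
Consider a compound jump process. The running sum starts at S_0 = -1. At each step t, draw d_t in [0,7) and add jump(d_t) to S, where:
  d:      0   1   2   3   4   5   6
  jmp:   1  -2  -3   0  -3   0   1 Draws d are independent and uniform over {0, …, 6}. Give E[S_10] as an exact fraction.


Outcome values over d=0..6: [1, -2, -3, 0, -3, 0, 1]
Σy = -6, Σy² = 24, M = 7
μ = -6/7 = -6/7,  σ² = 24/7 − (-6/7)² = 132/49
E[S_10] = -1 + 10·(-6/7) = -67/7

-67/7


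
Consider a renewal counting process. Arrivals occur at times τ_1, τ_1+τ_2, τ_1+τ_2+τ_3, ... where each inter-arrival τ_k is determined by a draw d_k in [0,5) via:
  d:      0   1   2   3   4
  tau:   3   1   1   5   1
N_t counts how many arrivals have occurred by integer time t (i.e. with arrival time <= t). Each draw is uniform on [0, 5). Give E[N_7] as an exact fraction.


Inter-arrival values over d=0..4: [3, 1, 1, 5, 1]
Each d has probability 1/5, so the pmf of τ is: f(1) = 3/5, f(3) = 1/5, f(5) = 1/5
Renewal equation for m(n) = E[N_n]: condition on τ_1 = k (if k <= n, one arrival plus a fresh copy on the remaining n−k steps): m(n) = F(n) + Σ_{k<=n} f(k)·m(n−k), where F(n) = P(τ <= n) and m(0) = 0
m(1) = F(1) = 3/5
m(2) = F(2) + f(1)·m(1) = 3/5 + 3/5·3/5 = 24/25
m(3) = F(3) + f(1)·m(2) = 4/5 + 3/5·24/25 = 172/125
m(4) = F(4) + f(1)·m(3) + f(3)·m(1) = 4/5 + 3/5·172/125 + 1/5·3/5 = 1091/625
m(5) = F(5) + f(1)·m(4) + f(3)·m(2) = 1 + 3/5·1091/625 + 1/5·24/25 = 6998/3125
m(6) = F(6) + f(1)·m(5) + f(3)·m(3) + f(5)·m(1) = 1 + 3/5·6998/3125 + 1/5·172/125 + 1/5·3/5 = 42794/15625
m(7) = F(7) + f(1)·m(6) + f(3)·m(4) + f(5)·m(2) = 1 + 3/5·42794/15625 + 1/5·1091/625 + 1/5·24/25 = 248782/78125
E[N_7] = m(7) = 248782/78125

248782/78125


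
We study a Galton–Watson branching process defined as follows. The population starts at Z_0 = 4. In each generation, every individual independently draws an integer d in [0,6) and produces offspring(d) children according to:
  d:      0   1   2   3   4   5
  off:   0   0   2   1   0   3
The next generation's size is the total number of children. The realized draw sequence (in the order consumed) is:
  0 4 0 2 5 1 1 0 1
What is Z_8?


0

gen 0: Z_0=4, draws=[0, 4, 0, 2], offspring=[0, 0, 0, 2], Z_1=2
gen 1: Z_1=2, draws=[5, 1], offspring=[3, 0], Z_2=3
gen 2: Z_2=3, draws=[1, 0, 1], offspring=[0, 0, 0], Z_3=0
gen 3: Z_3=0, draws=[], offspring=[], Z_4=0
gen 4: Z_4=0, draws=[], offspring=[], Z_5=0
gen 5: Z_5=0, draws=[], offspring=[], Z_6=0
gen 6: Z_6=0, draws=[], offspring=[], Z_7=0
gen 7: Z_7=0, draws=[], offspring=[], Z_8=0


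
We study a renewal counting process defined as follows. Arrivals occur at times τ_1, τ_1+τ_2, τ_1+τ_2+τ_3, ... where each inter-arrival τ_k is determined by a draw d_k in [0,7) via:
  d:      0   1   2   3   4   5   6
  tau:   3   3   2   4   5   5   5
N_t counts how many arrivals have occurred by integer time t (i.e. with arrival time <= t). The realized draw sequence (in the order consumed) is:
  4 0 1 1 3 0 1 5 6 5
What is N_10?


2

draw d_1=4: τ_1=5, arrival time A_1=5
draw d_2=0: τ_2=3, arrival time A_2=8
draw d_3=1: τ_3=3, arrival time A_3=11
draw d_4=1: τ_4=3, arrival time A_4=14
draw d_5=3: τ_5=4, arrival time A_5=18
draw d_6=0: τ_6=3, arrival time A_6=21
draw d_7=1: τ_7=3, arrival time A_7=24
draw d_8=5: τ_8=5, arrival time A_8=29
draw d_9=6: τ_9=5, arrival time A_9=34
draw d_10=5: τ_10=5, arrival time A_10=39
N_t over t=0..10: 0:0 1:0 2:0 3:0 4:0 5:1 6:1 7:1 8:2 9:2 10:2


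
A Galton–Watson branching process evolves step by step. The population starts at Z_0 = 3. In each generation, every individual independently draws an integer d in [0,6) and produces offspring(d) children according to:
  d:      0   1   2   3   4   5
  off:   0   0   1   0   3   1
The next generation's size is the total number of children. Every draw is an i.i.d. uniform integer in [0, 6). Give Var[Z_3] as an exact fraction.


Outcome values over d=0..5: [0, 0, 1, 0, 3, 1]
Σy = 5, Σy² = 11, M = 6
μ = 5/6 = 5/6,  σ² = 11/6 − (5/6)² = 41/36
V_0 = 0, E_0 = 3
V_1 = 41/36·E_0 + (5/6)²·V_0 = 41/12;  E_1 = 5/2
V_2 = 41/36·E_1 + (5/6)²·V_1 = 2255/432;  E_2 = 25/12
V_3 = 41/36·E_2 + (5/6)²·V_2 = 93275/15552;  E_3 = 125/72

93275/15552


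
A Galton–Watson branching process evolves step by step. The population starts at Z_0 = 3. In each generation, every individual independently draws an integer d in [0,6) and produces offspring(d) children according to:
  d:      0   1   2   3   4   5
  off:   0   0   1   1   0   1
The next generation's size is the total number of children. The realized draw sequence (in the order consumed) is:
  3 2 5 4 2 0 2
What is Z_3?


gen 0: Z_0=3, draws=[3, 2, 5], offspring=[1, 1, 1], Z_1=3
gen 1: Z_1=3, draws=[4, 2, 0], offspring=[0, 1, 0], Z_2=1
gen 2: Z_2=1, draws=[2], offspring=[1], Z_3=1

1


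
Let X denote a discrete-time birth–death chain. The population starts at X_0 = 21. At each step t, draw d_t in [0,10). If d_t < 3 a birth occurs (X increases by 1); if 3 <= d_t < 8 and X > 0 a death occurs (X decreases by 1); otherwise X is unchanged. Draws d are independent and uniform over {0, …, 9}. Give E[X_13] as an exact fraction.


92/5

X can drop by at most 1 per step and X_0 = 21 > T = 13, so X_t >= 21 − t >= 8 > 0 for every t <= 13: the floor at 0 (the 'and X > 0' condition) never binds. Hence X_13 = X_0 + Σ_{t<13} Y_t with i.i.d. increments Y_t = y(d_t) ∈ {+1, −1, 0}.
Outcome values over d=0..9: [1, 1, 1, -1, -1, -1, -1, -1, 0, 0]
Σy = -2, Σy² = 8, M = 10
μ = -2/10 = -1/5,  σ² = 8/10 − (-1/5)² = 19/25
E[X_13] = 21 + 13·(-1/5) = 92/5


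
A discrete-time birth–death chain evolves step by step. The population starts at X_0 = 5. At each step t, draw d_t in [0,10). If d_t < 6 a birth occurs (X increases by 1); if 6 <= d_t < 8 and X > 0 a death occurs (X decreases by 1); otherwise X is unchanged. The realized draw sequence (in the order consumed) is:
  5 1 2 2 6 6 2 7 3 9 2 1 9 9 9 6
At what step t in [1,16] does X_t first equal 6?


1

t=0: X=5, d=5 → birth, X_1=6
t=1: X=6, d=1 → birth, X_2=7
t=2: X=7, d=2 → birth, X_3=8
t=3: X=8, d=2 → birth, X_4=9
t=4: X=9, d=6 → death, X_5=8
t=5: X=8, d=6 → death, X_6=7
t=6: X=7, d=2 → birth, X_7=8
t=7: X=8, d=7 → death, X_8=7
t=8: X=7, d=3 → birth, X_9=8
t=9: X=8, d=9 → hold, X_10=8
t=10: X=8, d=2 → birth, X_11=9
t=11: X=9, d=1 → birth, X_12=10
t=12: X=10, d=9 → hold, X_13=10
t=13: X=10, d=9 → hold, X_14=10
t=14: X=10, d=9 → hold, X_15=10
t=15: X=10, d=6 → death, X_16=9


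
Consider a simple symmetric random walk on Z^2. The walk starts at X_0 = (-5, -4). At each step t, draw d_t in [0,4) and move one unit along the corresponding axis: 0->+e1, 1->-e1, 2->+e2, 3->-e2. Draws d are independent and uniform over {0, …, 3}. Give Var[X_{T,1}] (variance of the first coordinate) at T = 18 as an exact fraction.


9

Outcome values over d=0..3: [1, -1, 0, 0]
Σy = 0, Σy² = 2, M = 4
μ = 0/4 = 0,  σ² = 2/4 − (0)² = 1/2
Independent increments: Var[X_18] = 18·σ² = 18·(1/2) = 9


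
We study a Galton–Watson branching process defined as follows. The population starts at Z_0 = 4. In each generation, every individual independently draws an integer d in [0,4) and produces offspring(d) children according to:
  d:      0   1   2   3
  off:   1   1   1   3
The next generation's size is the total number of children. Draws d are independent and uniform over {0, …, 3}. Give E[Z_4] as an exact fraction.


Outcome values over d=0..3: [1, 1, 1, 3]
Σy = 6, Σy² = 12, M = 4
μ = 6/4 = 3/2,  σ² = 12/4 − (3/2)² = 3/4
E[Z_0] = 4
E[Z_1] = 3/2·E[Z_0] = 6
E[Z_2] = 3/2·E[Z_1] = 9
E[Z_3] = 3/2·E[Z_2] = 27/2
E[Z_4] = 3/2·E[Z_3] = 81/4

81/4


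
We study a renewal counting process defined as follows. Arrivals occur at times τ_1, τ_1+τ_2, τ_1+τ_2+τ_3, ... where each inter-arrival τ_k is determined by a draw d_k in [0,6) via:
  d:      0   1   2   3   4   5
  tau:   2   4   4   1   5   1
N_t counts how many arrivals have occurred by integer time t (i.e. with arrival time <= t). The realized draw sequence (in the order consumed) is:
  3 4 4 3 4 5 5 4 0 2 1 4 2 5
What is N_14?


4

draw d_1=3: τ_1=1, arrival time A_1=1
draw d_2=4: τ_2=5, arrival time A_2=6
draw d_3=4: τ_3=5, arrival time A_3=11
draw d_4=3: τ_4=1, arrival time A_4=12
draw d_5=4: τ_5=5, arrival time A_5=17
draw d_6=5: τ_6=1, arrival time A_6=18
draw d_7=5: τ_7=1, arrival time A_7=19
draw d_8=4: τ_8=5, arrival time A_8=24
draw d_9=0: τ_9=2, arrival time A_9=26
draw d_10=2: τ_10=4, arrival time A_10=30
draw d_11=1: τ_11=4, arrival time A_11=34
draw d_12=4: τ_12=5, arrival time A_12=39
draw d_13=2: τ_13=4, arrival time A_13=43
draw d_14=5: τ_14=1, arrival time A_14=44
N_t over t=0..14: 0:0 1:1 2:1 3:1 4:1 5:1 6:2 7:2 8:2 9:2 10:2 11:3 12:4 13:4 14:4


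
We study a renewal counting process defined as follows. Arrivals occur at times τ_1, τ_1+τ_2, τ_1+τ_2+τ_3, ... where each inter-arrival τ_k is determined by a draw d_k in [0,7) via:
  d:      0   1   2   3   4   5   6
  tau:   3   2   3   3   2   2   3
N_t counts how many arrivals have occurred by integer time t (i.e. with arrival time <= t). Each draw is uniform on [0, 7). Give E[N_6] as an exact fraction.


Inter-arrival values over d=0..6: [3, 2, 3, 3, 2, 2, 3]
Each d has probability 1/7, so the pmf of τ is: f(2) = 3/7, f(3) = 4/7
Renewal equation for m(n) = E[N_n]: condition on τ_1 = k (if k <= n, one arrival plus a fresh copy on the remaining n−k steps): m(n) = F(n) + Σ_{k<=n} f(k)·m(n−k), where F(n) = P(τ <= n) and m(0) = 0
m(1) = F(1) = 0
m(2) = F(2) = 3/7
m(3) = F(3) = 1
m(4) = F(4) + f(2)·m(2) = 1 + 3/7·3/7 = 58/49
m(5) = F(5) + f(2)·m(3) + f(3)·m(2) = 1 + 3/7·1 + 4/7·3/7 = 82/49
m(6) = F(6) + f(2)·m(4) + f(3)·m(3) = 1 + 3/7·58/49 + 4/7·1 = 713/343
E[N_6] = m(6) = 713/343

713/343


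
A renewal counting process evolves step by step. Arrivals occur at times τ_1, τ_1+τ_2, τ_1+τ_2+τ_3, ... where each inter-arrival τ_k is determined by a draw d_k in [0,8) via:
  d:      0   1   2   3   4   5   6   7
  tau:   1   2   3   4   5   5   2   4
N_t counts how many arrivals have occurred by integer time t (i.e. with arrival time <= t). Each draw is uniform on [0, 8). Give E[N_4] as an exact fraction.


Inter-arrival values over d=0..7: [1, 2, 3, 4, 5, 5, 2, 4]
Each d has probability 1/8, so the pmf of τ is: f(1) = 1/8, f(2) = 1/4, f(3) = 1/8, f(4) = 1/4, f(5) = 1/4
Renewal equation for m(n) = E[N_n]: condition on τ_1 = k (if k <= n, one arrival plus a fresh copy on the remaining n−k steps): m(n) = F(n) + Σ_{k<=n} f(k)·m(n−k), where F(n) = P(τ <= n) and m(0) = 0
m(1) = F(1) = 1/8
m(2) = F(2) + f(1)·m(1) = 3/8 + 1/8·1/8 = 25/64
m(3) = F(3) + f(1)·m(2) + f(2)·m(1) = 1/2 + 1/8·25/64 + 1/4·1/8 = 297/512
m(4) = F(4) + f(1)·m(3) + f(2)·m(2) + f(3)·m(1) = 3/4 + 1/8·297/512 + 1/4·25/64 + 1/8·1/8 = 3833/4096
E[N_4] = m(4) = 3833/4096

3833/4096


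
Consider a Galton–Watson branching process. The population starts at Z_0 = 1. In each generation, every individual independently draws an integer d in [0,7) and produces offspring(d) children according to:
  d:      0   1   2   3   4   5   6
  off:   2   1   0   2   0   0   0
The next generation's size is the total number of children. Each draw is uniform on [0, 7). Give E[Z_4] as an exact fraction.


Outcome values over d=0..6: [2, 1, 0, 2, 0, 0, 0]
Σy = 5, Σy² = 9, M = 7
μ = 5/7 = 5/7,  σ² = 9/7 − (5/7)² = 38/49
E[Z_0] = 1
E[Z_1] = 5/7·E[Z_0] = 5/7
E[Z_2] = 5/7·E[Z_1] = 25/49
E[Z_3] = 5/7·E[Z_2] = 125/343
E[Z_4] = 5/7·E[Z_3] = 625/2401

625/2401


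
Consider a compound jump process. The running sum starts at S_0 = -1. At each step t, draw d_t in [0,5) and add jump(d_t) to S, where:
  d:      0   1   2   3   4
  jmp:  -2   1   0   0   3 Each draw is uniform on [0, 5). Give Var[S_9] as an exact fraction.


594/25

Outcome values over d=0..4: [-2, 1, 0, 0, 3]
Σy = 2, Σy² = 14, M = 5
μ = 2/5 = 2/5,  σ² = 14/5 − (2/5)² = 66/25
Independent increments: Var[S_9] = 9·σ² = 9·(66/25) = 594/25


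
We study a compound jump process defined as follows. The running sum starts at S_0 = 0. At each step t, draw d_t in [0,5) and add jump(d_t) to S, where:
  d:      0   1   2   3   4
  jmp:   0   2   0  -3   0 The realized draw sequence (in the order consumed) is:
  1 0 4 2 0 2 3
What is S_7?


t=0: S=0, d=1, jump=2, S_1=2
t=1: S=2, d=0, jump=0, S_2=2
t=2: S=2, d=4, jump=0, S_3=2
t=3: S=2, d=2, jump=0, S_4=2
t=4: S=2, d=0, jump=0, S_5=2
t=5: S=2, d=2, jump=0, S_6=2
t=6: S=2, d=3, jump=-3, S_7=-1

-1


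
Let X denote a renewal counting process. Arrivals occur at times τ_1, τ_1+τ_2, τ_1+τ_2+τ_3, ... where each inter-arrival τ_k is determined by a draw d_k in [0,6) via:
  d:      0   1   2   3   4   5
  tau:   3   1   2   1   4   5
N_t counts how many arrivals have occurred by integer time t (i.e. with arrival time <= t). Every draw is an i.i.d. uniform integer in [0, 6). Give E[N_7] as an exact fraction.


Inter-arrival values over d=0..5: [3, 1, 2, 1, 4, 5]
Each d has probability 1/6, so the pmf of τ is: f(1) = 1/3, f(2) = 1/6, f(3) = 1/6, f(4) = 1/6, f(5) = 1/6
Renewal equation for m(n) = E[N_n]: condition on τ_1 = k (if k <= n, one arrival plus a fresh copy on the remaining n−k steps): m(n) = F(n) + Σ_{k<=n} f(k)·m(n−k), where F(n) = P(τ <= n) and m(0) = 0
m(1) = F(1) = 1/3
m(2) = F(2) + f(1)·m(1) = 1/2 + 1/3·1/3 = 11/18
m(3) = F(3) + f(1)·m(2) + f(2)·m(1) = 2/3 + 1/3·11/18 + 1/6·1/3 = 25/27
m(4) = F(4) + f(1)·m(3) + f(2)·m(2) + f(3)·m(1) = 5/6 + 1/3·25/27 + 1/6·11/18 + 1/6·1/3 = 421/324
m(5) = F(5) + f(1)·m(4) + f(2)·m(3) + f(3)·m(2) + f(4)·m(1) = 1 + 1/3·421/324 + 1/6·25/27 + 1/6·11/18 + 1/6·1/3 = 424/243
m(6) = F(6) + f(1)·m(5) + f(2)·m(4) + f(3)·m(3) + f(4)·m(2) + f(5)·m(1) = 1 + 1/3·424/243 + 1/6·421/324 + 1/6·25/27 + 1/6·11/18 + 1/6·1/3 = 12305/5832
m(7) = F(7) + f(1)·m(6) + f(2)·m(5) + f(3)·m(4) + f(4)·m(3) + f(5)·m(2) = 1 + 1/3·12305/5832 + 1/6·424/243 + 1/6·421/324 + 1/6·25/27 + 1/6·11/18 = 5395/2187
E[N_7] = m(7) = 5395/2187

5395/2187


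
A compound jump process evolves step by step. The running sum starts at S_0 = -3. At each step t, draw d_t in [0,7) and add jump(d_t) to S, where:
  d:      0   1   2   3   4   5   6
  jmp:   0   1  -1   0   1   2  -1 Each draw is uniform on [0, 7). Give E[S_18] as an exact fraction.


15/7

Outcome values over d=0..6: [0, 1, -1, 0, 1, 2, -1]
Σy = 2, Σy² = 8, M = 7
μ = 2/7 = 2/7,  σ² = 8/7 − (2/7)² = 52/49
E[S_18] = -3 + 18·(2/7) = 15/7


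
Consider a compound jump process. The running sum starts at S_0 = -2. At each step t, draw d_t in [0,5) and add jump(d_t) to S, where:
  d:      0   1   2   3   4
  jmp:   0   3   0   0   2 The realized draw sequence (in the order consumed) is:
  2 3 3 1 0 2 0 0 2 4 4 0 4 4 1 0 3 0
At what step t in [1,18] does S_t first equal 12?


15

t=0: S=-2, d=2, jump=0, S_1=-2
t=1: S=-2, d=3, jump=0, S_2=-2
t=2: S=-2, d=3, jump=0, S_3=-2
t=3: S=-2, d=1, jump=3, S_4=1
t=4: S=1, d=0, jump=0, S_5=1
t=5: S=1, d=2, jump=0, S_6=1
t=6: S=1, d=0, jump=0, S_7=1
t=7: S=1, d=0, jump=0, S_8=1
t=8: S=1, d=2, jump=0, S_9=1
t=9: S=1, d=4, jump=2, S_10=3
t=10: S=3, d=4, jump=2, S_11=5
t=11: S=5, d=0, jump=0, S_12=5
t=12: S=5, d=4, jump=2, S_13=7
t=13: S=7, d=4, jump=2, S_14=9
t=14: S=9, d=1, jump=3, S_15=12
t=15: S=12, d=0, jump=0, S_16=12
t=16: S=12, d=3, jump=0, S_17=12
t=17: S=12, d=0, jump=0, S_18=12


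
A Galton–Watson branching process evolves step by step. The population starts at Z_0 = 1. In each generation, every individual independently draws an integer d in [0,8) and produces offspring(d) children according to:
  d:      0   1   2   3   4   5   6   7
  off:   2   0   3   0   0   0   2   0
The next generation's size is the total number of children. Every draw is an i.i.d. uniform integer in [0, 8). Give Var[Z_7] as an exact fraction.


Outcome values over d=0..7: [2, 0, 3, 0, 0, 0, 2, 0]
Σy = 7, Σy² = 17, M = 8
μ = 7/8 = 7/8,  σ² = 17/8 − (7/8)² = 87/64
V_0 = 0, E_0 = 1
V_1 = 87/64·E_0 + (7/8)²·V_0 = 87/64;  E_1 = 7/8
V_2 = 87/64·E_1 + (7/8)²·V_1 = 9135/4096;  E_2 = 49/64
V_3 = 87/64·E_2 + (7/8)²·V_2 = 720447/262144;  E_3 = 343/512
V_4 = 87/64·E_3 + (7/8)²·V_3 = 50580495/16777216;  E_4 = 2401/4096
V_5 = 87/64·E_4 + (7/8)²·V_4 = 3334045407/1073741824;  E_5 = 16807/32768
V_6 = 87/64·E_5 + (7/8)²·V_5 = 211281889455/68719476736;  E_6 = 117649/262144
V_7 = 87/64·E_6 + (7/8)²·V_6 = 13035977795967/4398046511104;  E_7 = 823543/2097152

13035977795967/4398046511104


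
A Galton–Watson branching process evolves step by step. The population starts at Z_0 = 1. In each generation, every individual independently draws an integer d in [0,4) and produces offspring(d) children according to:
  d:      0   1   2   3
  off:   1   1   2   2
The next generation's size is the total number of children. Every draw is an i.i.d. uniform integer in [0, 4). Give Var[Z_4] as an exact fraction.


1755/256

Outcome values over d=0..3: [1, 1, 2, 2]
Σy = 6, Σy² = 10, M = 4
μ = 6/4 = 3/2,  σ² = 10/4 − (3/2)² = 1/4
V_0 = 0, E_0 = 1
V_1 = 1/4·E_0 + (3/2)²·V_0 = 1/4;  E_1 = 3/2
V_2 = 1/4·E_1 + (3/2)²·V_1 = 15/16;  E_2 = 9/4
V_3 = 1/4·E_2 + (3/2)²·V_2 = 171/64;  E_3 = 27/8
V_4 = 1/4·E_3 + (3/2)²·V_3 = 1755/256;  E_4 = 81/16


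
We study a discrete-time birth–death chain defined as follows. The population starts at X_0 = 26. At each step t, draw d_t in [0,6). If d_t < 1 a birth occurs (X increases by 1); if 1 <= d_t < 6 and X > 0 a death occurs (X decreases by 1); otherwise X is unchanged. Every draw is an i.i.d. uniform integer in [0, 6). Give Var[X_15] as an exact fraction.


25/3

X can drop by at most 1 per step and X_0 = 26 > T = 15, so X_t >= 26 − t >= 11 > 0 for every t <= 15: the floor at 0 (the 'and X > 0' condition) never binds. Hence X_15 = X_0 + Σ_{t<15} Y_t with i.i.d. increments Y_t = y(d_t) ∈ {+1, −1, 0}.
Outcome values over d=0..5: [1, -1, -1, -1, -1, -1]
Σy = -4, Σy² = 6, M = 6
μ = -4/6 = -2/3,  σ² = 6/6 − (-2/3)² = 5/9
Independent increments: Var[X_15] = 15·σ² = 15·(5/9) = 25/3
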